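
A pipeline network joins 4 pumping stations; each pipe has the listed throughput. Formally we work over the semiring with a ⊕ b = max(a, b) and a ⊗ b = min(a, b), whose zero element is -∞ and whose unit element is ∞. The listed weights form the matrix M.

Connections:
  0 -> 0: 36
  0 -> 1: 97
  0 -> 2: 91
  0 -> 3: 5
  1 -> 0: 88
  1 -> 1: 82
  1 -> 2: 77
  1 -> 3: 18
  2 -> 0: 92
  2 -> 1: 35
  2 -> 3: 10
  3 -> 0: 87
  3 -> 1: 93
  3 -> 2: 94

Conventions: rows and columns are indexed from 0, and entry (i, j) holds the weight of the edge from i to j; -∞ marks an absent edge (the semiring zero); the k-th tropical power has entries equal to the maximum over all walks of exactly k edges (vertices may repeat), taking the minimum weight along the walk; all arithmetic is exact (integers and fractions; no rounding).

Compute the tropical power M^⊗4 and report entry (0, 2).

M^⊗2:
  [91, 82, 77, 18]
  [82, 88, 88, 18]
  [36, 92, 91, 18]
  [92, 87, 87, 18]
M^⊗3:
  [82, 91, 91, 18]
  [88, 82, 82, 18]
  [91, 82, 77, 18]
  [87, 92, 91, 18]
M^⊗4:
  [91, 82, 82, 18]
  [82, 88, 88, 18]
  [82, 91, 91, 18]
  [91, 87, 87, 18]
Key observation: the optimum is the walk 0->1->1->0->2, with weight 97 min 82 min 88 min 91 = 82.
Optimal value attained by: walk 0->1->1->0->2.
Answer: (M^⊗4)[0][2] = 82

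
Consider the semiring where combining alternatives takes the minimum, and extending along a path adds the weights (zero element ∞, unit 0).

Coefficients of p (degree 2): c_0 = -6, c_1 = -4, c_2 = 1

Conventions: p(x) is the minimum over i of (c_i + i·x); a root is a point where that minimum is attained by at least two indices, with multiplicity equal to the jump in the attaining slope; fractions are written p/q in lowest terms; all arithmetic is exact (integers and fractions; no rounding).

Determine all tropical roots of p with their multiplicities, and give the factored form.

hull edge (i=0, c=-6) to (i=1, c=-4): slope 2, span 1
hull edge (i=1, c=-4) to (i=2, c=1): slope 5, span 1
Factored form: p(x) = 1 ⊗ (x ⊕ (-5)) ⊗ (x ⊕ (-2))
Answer: roots = -5 (mult 1), -2 (mult 1)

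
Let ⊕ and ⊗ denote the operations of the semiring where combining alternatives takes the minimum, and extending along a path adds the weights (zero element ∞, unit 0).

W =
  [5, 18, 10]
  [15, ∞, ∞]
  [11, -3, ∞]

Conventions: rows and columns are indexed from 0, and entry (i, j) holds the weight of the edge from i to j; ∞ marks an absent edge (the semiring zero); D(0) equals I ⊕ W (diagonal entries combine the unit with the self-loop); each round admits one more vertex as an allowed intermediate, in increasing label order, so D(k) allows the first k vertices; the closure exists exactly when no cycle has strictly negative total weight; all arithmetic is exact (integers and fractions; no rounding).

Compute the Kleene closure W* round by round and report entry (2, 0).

D(0):
  [0, 18, 10]
  [15, 0, ∞]
  [11, -3, 0]
D(1):
  [0, 18, 10]
  [15, 0, 25]
  [11, -3, 0]
D(2):
  [0, 18, 10]
  [15, 0, 25]
  [11, -3, 0]
D(3):
  [0, 7, 10]
  [15, 0, 25]
  [11, -3, 0]
Answer: W*[2][0] = 11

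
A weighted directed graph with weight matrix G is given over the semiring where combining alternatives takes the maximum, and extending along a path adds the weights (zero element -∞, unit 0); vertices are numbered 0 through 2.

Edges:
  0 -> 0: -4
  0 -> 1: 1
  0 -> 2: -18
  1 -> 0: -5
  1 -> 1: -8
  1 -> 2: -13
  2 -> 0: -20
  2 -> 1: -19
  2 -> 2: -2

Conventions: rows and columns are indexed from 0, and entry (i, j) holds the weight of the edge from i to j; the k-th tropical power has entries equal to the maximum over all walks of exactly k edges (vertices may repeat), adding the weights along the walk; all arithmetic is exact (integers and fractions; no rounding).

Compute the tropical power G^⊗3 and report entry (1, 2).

G^⊗2:
  [-4, -3, -12]
  [-9, -4, -15]
  [-22, -19, -4]
G^⊗3:
  [-8, -3, -14]
  [-9, -8, -17]
  [-24, -21, -6]
Key observation: the optimum is the walk 1->0->1->2, with weight (-5) + 1 + (-13) = -17.
Optimal value attained by: walk 1->0->1->2.
Answer: (G^⊗3)[1][2] = -17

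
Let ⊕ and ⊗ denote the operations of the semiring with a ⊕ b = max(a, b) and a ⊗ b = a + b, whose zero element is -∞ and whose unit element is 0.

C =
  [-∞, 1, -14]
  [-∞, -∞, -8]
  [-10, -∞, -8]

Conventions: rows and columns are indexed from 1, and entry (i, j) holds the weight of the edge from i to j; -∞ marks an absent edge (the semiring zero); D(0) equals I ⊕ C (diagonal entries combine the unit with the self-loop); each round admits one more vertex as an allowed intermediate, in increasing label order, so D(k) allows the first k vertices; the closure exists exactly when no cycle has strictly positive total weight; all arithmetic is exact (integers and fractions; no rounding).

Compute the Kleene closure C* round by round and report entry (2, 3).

D(0):
  [0, 1, -14]
  [-∞, 0, -8]
  [-10, -∞, 0]
D(1):
  [0, 1, -14]
  [-∞, 0, -8]
  [-10, -9, 0]
D(2):
  [0, 1, -7]
  [-∞, 0, -8]
  [-10, -9, 0]
D(3):
  [0, 1, -7]
  [-18, 0, -8]
  [-10, -9, 0]
Answer: C*[2][3] = -8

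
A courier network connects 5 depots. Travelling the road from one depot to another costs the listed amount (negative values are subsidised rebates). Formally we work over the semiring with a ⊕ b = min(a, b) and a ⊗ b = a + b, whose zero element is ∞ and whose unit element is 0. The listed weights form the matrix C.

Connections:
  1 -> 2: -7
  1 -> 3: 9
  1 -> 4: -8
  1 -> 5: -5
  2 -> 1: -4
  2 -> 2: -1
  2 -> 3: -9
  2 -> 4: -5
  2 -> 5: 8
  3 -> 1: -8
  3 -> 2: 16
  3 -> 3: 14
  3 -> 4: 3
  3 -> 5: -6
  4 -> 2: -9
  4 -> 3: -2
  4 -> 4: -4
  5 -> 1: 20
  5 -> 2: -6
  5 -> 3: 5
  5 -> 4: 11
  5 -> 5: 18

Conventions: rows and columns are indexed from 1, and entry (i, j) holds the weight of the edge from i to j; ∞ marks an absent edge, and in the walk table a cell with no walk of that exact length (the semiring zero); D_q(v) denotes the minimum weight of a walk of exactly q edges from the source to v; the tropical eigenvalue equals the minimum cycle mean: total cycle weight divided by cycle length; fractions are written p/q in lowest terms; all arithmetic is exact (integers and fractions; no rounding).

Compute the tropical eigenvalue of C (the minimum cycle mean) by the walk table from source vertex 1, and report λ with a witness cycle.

q=0: [0, ∞, ∞, ∞, ∞]
q=1: [∞, -7, 9, -8, -5]
q=2: [-11, -17, -16, -12, 1]
q=3: [-24, -21, -26, -22, -22]
q=4: [-34, -31, -30, -32, -32]
q=5: [-38, -41, -40, -42, -39]
Optimal cycle mean attained by: cycle 1->4->2->3->1, total (-8) + (-9) + (-9) + (-8), length 4.
Answer: λ = -17/2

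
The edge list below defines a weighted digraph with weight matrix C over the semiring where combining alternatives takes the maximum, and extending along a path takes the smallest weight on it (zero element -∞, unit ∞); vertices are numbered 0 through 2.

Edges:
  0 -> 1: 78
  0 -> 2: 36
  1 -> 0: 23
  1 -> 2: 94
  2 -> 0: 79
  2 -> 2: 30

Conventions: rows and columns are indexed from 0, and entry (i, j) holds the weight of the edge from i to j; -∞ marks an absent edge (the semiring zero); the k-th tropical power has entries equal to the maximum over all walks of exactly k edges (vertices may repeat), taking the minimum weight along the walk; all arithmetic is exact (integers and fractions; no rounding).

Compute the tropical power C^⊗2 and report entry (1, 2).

C^⊗2:
  [36, -∞, 78]
  [79, 23, 30]
  [30, 78, 36]
Key observation: the optimum is the walk 1->2->2, with weight 94 min 30 = 30.
Optimal value attained by: walk 1->2->2.
Answer: (C^⊗2)[1][2] = 30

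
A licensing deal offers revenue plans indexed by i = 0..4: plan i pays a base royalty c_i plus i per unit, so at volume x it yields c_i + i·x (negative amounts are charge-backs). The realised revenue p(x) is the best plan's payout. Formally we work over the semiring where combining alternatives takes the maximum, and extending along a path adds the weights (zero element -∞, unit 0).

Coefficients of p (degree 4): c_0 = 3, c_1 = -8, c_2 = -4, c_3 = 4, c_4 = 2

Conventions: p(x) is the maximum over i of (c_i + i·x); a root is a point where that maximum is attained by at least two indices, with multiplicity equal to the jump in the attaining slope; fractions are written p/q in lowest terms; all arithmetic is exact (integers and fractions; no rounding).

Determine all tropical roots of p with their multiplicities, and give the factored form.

hull edge (i=0, c=3) to (i=3, c=4): slope 1/3, span 3
hull edge (i=3, c=4) to (i=4, c=2): slope -2, span 1
Factored form: p(x) = 2 ⊗ (x ⊕ (-1/3)) ⊗ (x ⊕ (-1/3)) ⊗ (x ⊕ (-1/3)) ⊗ (x ⊕ 2)
Answer: roots = -1/3 (mult 3), 2 (mult 1)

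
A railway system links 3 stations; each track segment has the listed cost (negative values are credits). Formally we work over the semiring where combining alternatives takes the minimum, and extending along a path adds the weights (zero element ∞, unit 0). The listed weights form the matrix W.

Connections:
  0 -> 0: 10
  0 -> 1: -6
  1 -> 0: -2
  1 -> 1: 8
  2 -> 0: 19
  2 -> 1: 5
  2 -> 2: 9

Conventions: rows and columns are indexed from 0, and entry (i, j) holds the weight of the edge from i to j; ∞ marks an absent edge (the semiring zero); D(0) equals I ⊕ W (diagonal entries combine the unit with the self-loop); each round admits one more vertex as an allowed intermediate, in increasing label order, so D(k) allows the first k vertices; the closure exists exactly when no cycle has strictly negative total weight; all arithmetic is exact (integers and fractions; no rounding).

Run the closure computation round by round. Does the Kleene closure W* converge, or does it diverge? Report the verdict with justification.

D(0):
  [0, -6, ∞]
  [-2, 0, ∞]
  [19, 5, 0]
Detection: at round 1, diagonal entry (1, 1) turns strictly negative.
Key observation: the cycle 1->0->1 has total weight (-2) + (-6), which is strictly negative.
Answer: DIVERGES — negative cycle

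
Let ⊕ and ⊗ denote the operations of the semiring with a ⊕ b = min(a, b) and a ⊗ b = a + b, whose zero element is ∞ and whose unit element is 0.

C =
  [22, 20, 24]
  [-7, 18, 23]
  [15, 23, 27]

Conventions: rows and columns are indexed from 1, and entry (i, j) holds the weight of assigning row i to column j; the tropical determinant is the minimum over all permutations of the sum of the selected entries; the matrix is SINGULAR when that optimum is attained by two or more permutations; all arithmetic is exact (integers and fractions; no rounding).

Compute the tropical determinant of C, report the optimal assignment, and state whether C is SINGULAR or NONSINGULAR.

σ = (1, 2, 3): 22 + 18 + 27 = 67
σ = (1, 3, 2): 22 + 23 + 23 = 68
σ = (2, 1, 3): 20 + (-7) + 27 = 40
σ = (2, 3, 1): 20 + 23 + 15 = 58
σ = (3, 1, 2): 24 + (-7) + 23 = 40
σ = (3, 2, 1): 24 + 18 + 15 = 57
Optimal value attained by: σ = (2, 1, 3).
Answer: det⊕(C) = 40; verdict: SINGULAR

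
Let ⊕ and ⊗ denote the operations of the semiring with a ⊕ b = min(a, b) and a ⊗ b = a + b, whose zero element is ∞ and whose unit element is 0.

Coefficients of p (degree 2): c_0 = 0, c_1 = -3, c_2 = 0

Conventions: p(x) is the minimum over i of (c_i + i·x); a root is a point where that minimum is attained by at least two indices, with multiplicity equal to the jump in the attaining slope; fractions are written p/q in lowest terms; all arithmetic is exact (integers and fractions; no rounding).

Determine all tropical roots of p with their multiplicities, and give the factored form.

hull edge (i=0, c=0) to (i=1, c=-3): slope -3, span 1
hull edge (i=1, c=-3) to (i=2, c=0): slope 3, span 1
Factored form: p(x) = 0 ⊗ (x ⊕ (-3)) ⊗ (x ⊕ 3)
Answer: roots = -3 (mult 1), 3 (mult 1)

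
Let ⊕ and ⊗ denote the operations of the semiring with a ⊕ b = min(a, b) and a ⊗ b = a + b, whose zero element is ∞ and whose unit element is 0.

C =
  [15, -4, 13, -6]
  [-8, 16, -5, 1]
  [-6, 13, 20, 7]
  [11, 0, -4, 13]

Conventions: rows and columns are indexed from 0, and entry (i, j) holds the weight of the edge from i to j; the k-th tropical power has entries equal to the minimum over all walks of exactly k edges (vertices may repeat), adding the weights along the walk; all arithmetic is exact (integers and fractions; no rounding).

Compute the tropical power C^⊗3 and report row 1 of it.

C^⊗2:
  [-12, -6, -10, -3]
  [-11, -12, -3, -14]
  [5, -10, 3, -12]
  [-10, 7, -5, 1]
C^⊗3:
  [-16, -16, -11, -18]
  [-20, -15, -18, -17]
  [-18, -12, -16, -9]
  [-11, -14, -3, -16]
Answer: row 1 of C^⊗3 = [-20, -15, -18, -17]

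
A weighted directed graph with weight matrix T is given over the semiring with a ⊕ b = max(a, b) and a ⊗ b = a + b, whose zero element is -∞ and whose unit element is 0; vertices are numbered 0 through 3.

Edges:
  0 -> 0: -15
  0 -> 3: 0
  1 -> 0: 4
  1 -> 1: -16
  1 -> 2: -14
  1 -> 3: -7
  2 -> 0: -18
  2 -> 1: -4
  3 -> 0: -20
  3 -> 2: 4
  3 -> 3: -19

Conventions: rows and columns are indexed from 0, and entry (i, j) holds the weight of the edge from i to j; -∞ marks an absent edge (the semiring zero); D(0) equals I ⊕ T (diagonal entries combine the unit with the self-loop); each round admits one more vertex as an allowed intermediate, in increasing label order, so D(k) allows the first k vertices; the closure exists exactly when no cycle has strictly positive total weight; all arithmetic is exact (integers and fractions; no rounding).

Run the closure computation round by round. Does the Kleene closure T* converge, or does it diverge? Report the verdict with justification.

D(0):
  [0, -∞, -∞, 0]
  [4, 0, -14, -7]
  [-18, -4, 0, -∞]
  [-20, -∞, 4, 0]
D(1):
  [0, -∞, -∞, 0]
  [4, 0, -14, 4]
  [-18, -4, 0, -18]
  [-20, -∞, 4, 0]
D(2):
  [0, -∞, -∞, 0]
  [4, 0, -14, 4]
  [0, -4, 0, 0]
  [-20, -∞, 4, 0]
Detection: at round 3, diagonal entry (3, 3) turns strictly positive.
Key observation: the cycle 3->2->1->0->3 has total weight 4 + (-4) + 4 + 0, which is strictly positive.
Answer: DIVERGES — positive cycle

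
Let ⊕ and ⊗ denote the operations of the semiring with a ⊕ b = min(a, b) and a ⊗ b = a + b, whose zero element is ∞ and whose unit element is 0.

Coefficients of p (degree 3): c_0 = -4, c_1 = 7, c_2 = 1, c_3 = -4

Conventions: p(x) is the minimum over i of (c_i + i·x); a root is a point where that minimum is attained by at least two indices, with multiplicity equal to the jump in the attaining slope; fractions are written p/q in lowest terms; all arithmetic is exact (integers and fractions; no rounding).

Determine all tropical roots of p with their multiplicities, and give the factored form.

hull edge (i=0, c=-4) to (i=3, c=-4): slope 0, span 3
Factored form: p(x) = -4 ⊗ (x ⊕ 0) ⊗ (x ⊕ 0) ⊗ (x ⊕ 0)
Answer: roots = 0 (mult 3)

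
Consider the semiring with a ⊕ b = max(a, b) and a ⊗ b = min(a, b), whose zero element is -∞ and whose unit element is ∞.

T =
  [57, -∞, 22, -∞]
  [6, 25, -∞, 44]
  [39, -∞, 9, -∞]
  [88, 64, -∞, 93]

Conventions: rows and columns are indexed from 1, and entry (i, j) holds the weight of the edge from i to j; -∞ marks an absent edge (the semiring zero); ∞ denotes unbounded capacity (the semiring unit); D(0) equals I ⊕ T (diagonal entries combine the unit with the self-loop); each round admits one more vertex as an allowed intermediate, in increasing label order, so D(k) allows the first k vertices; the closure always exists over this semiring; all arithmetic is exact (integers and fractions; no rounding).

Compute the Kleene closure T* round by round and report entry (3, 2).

D(0):
  [∞, -∞, 22, -∞]
  [6, ∞, -∞, 44]
  [39, -∞, ∞, -∞]
  [88, 64, -∞, ∞]
D(1):
  [∞, -∞, 22, -∞]
  [6, ∞, 6, 44]
  [39, -∞, ∞, -∞]
  [88, 64, 22, ∞]
D(2):
  [∞, -∞, 22, -∞]
  [6, ∞, 6, 44]
  [39, -∞, ∞, -∞]
  [88, 64, 22, ∞]
D(3):
  [∞, -∞, 22, -∞]
  [6, ∞, 6, 44]
  [39, -∞, ∞, -∞]
  [88, 64, 22, ∞]
D(4):
  [∞, -∞, 22, -∞]
  [44, ∞, 22, 44]
  [39, -∞, ∞, -∞]
  [88, 64, 22, ∞]
Answer: T*[3][2] = -∞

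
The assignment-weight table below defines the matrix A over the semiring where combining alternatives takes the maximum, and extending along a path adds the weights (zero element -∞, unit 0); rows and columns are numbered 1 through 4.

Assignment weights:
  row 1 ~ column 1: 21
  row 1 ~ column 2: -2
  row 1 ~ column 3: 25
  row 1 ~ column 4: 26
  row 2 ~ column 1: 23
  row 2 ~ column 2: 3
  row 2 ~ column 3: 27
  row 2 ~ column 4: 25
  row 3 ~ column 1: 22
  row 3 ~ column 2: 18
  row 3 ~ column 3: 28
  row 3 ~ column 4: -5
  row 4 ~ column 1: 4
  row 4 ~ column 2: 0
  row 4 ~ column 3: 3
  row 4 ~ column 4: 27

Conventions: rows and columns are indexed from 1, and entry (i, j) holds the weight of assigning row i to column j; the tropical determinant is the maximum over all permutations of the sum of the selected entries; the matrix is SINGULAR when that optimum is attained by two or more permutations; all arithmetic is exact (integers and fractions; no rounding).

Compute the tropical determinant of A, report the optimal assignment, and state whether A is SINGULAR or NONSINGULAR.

σ = (1, 2, 3, 4): 21 + 3 + 28 + 27 = 79
σ = (1, 2, 4, 3): 21 + 3 + (-5) + 3 = 22
σ = (1, 3, 2, 4): 21 + 27 + 18 + 27 = 93
σ = (1, 3, 4, 2): 21 + 27 + (-5) + 0 = 43
σ = (1, 4, 2, 3): 21 + 25 + 18 + 3 = 67
σ = (1, 4, 3, 2): 21 + 25 + 28 + 0 = 74
σ = (2, 1, 3, 4): (-2) + 23 + 28 + 27 = 76
σ = (2, 1, 4, 3): (-2) + 23 + (-5) + 3 = 19
σ = (2, 3, 1, 4): (-2) + 27 + 22 + 27 = 74
σ = (2, 3, 4, 1): (-2) + 27 + (-5) + 4 = 24
σ = (2, 4, 1, 3): (-2) + 25 + 22 + 3 = 48
σ = (2, 4, 3, 1): (-2) + 25 + 28 + 4 = 55
σ = (3, 1, 2, 4): 25 + 23 + 18 + 27 = 93
σ = (3, 1, 4, 2): 25 + 23 + (-5) + 0 = 43
σ = (3, 2, 1, 4): 25 + 3 + 22 + 27 = 77
σ = (3, 2, 4, 1): 25 + 3 + (-5) + 4 = 27
σ = (3, 4, 1, 2): 25 + 25 + 22 + 0 = 72
σ = (3, 4, 2, 1): 25 + 25 + 18 + 4 = 72
σ = (4, 1, 2, 3): 26 + 23 + 18 + 3 = 70
σ = (4, 1, 3, 2): 26 + 23 + 28 + 0 = 77
σ = (4, 2, 1, 3): 26 + 3 + 22 + 3 = 54
σ = (4, 2, 3, 1): 26 + 3 + 28 + 4 = 61
σ = (4, 3, 1, 2): 26 + 27 + 22 + 0 = 75
σ = (4, 3, 2, 1): 26 + 27 + 18 + 4 = 75
Optimal value attained by: σ = (1, 3, 2, 4).
Answer: det⊕(A) = 93; verdict: SINGULAR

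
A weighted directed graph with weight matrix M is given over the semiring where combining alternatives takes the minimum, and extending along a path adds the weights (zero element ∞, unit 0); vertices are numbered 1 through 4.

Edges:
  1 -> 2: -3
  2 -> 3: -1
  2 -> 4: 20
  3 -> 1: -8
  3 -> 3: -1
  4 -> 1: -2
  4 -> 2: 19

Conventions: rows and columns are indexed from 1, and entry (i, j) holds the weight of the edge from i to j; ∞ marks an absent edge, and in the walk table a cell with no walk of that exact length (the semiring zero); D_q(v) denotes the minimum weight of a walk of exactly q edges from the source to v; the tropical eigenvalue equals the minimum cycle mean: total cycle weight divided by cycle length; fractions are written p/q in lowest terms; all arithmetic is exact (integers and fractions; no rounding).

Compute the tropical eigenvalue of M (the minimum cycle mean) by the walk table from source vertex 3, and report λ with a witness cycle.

q=0: [∞, ∞, 0, ∞]
q=1: [-8, ∞, -1, ∞]
q=2: [-9, -11, -2, ∞]
q=3: [-10, -12, -12, 9]
q=4: [-20, -13, -13, 8]
Optimal cycle mean attained by: cycle 1->2->3->1, total (-3) + (-1) + (-8), length 3.
Answer: λ = -4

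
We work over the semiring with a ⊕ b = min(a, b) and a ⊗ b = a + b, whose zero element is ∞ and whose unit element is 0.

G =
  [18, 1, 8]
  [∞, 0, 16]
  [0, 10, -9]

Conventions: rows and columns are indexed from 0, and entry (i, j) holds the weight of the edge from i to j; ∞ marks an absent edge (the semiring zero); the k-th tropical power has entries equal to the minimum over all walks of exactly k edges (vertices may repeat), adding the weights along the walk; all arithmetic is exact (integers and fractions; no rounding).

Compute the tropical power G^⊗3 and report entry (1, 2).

G^⊗2:
  [8, 1, -1]
  [16, 0, 7]
  [-9, 1, -18]
G^⊗3:
  [-1, 1, -10]
  [7, 0, -2]
  [-18, -8, -27]
Key observation: the optimum is the walk 1->2->2->2, with weight 16 + (-9) + (-9) = -2.
Optimal value attained by: walk 1->2->2->2.
Answer: (G^⊗3)[1][2] = -2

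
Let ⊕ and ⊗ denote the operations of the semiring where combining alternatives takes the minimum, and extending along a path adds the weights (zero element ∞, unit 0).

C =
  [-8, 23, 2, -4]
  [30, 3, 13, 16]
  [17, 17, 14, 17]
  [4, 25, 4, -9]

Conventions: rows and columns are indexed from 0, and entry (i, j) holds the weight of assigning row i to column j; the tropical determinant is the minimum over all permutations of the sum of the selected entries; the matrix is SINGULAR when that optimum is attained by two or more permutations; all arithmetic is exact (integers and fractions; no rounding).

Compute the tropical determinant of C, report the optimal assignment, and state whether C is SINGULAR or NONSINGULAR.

σ = (0, 1, 2, 3): (-8) + 3 + 14 + (-9) = 0
σ = (0, 1, 3, 2): (-8) + 3 + 17 + 4 = 16
σ = (0, 2, 1, 3): (-8) + 13 + 17 + (-9) = 13
σ = (0, 2, 3, 1): (-8) + 13 + 17 + 25 = 47
σ = (0, 3, 1, 2): (-8) + 16 + 17 + 4 = 29
σ = (0, 3, 2, 1): (-8) + 16 + 14 + 25 = 47
σ = (1, 0, 2, 3): 23 + 30 + 14 + (-9) = 58
σ = (1, 0, 3, 2): 23 + 30 + 17 + 4 = 74
σ = (1, 2, 0, 3): 23 + 13 + 17 + (-9) = 44
σ = (1, 2, 3, 0): 23 + 13 + 17 + 4 = 57
σ = (1, 3, 0, 2): 23 + 16 + 17 + 4 = 60
σ = (1, 3, 2, 0): 23 + 16 + 14 + 4 = 57
σ = (2, 0, 1, 3): 2 + 30 + 17 + (-9) = 40
σ = (2, 0, 3, 1): 2 + 30 + 17 + 25 = 74
σ = (2, 1, 0, 3): 2 + 3 + 17 + (-9) = 13
σ = (2, 1, 3, 0): 2 + 3 + 17 + 4 = 26
σ = (2, 3, 0, 1): 2 + 16 + 17 + 25 = 60
σ = (2, 3, 1, 0): 2 + 16 + 17 + 4 = 39
σ = (3, 0, 1, 2): (-4) + 30 + 17 + 4 = 47
σ = (3, 0, 2, 1): (-4) + 30 + 14 + 25 = 65
σ = (3, 1, 0, 2): (-4) + 3 + 17 + 4 = 20
σ = (3, 1, 2, 0): (-4) + 3 + 14 + 4 = 17
σ = (3, 2, 0, 1): (-4) + 13 + 17 + 25 = 51
σ = (3, 2, 1, 0): (-4) + 13 + 17 + 4 = 30
Optimal value attained by: σ = (0, 1, 2, 3).
Answer: det⊕(C) = 0; verdict: NONSINGULAR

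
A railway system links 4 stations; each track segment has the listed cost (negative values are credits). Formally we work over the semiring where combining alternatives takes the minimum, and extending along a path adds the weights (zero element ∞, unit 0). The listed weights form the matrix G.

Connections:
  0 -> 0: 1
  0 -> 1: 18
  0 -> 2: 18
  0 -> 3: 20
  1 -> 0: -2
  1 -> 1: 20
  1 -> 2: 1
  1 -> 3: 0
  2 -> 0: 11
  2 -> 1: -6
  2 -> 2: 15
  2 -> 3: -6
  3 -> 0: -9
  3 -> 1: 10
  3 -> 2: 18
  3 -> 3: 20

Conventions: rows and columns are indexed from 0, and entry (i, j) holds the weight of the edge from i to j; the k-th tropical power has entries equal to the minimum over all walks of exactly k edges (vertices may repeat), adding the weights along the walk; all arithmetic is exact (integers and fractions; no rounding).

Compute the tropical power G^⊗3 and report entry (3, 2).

G^⊗2:
  [2, 12, 19, 12]
  [-9, -5, 16, -5]
  [-15, 4, -5, -6]
  [-8, 9, 9, 10]
G^⊗3:
  [3, 13, 13, 12]
  [-14, 5, -4, -5]
  [-15, -11, 3, -11]
  [-7, 3, 10, 3]
Key observation: the optimum is the walk 3->0->0->2, with weight (-9) + 1 + 18 = 10.
Optimal value attained by: walk 3->0->0->2.
Answer: (G^⊗3)[3][2] = 10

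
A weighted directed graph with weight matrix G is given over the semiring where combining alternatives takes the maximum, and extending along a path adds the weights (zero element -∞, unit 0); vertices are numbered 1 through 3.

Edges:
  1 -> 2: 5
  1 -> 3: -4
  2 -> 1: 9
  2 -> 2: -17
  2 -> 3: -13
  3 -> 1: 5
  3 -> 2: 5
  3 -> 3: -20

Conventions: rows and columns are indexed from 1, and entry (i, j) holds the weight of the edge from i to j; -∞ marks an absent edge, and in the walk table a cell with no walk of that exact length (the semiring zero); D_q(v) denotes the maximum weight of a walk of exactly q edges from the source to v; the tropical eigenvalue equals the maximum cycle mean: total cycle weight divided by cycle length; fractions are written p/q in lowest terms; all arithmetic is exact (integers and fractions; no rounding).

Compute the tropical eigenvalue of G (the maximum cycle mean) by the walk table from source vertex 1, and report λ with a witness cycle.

q=0: [0, -∞, -∞]
q=1: [-∞, 5, -4]
q=2: [14, 1, -8]
q=3: [10, 19, 10]
Optimal cycle mean attained by: cycle 1->2->1, total 5 + 9, length 2.
Answer: λ = 7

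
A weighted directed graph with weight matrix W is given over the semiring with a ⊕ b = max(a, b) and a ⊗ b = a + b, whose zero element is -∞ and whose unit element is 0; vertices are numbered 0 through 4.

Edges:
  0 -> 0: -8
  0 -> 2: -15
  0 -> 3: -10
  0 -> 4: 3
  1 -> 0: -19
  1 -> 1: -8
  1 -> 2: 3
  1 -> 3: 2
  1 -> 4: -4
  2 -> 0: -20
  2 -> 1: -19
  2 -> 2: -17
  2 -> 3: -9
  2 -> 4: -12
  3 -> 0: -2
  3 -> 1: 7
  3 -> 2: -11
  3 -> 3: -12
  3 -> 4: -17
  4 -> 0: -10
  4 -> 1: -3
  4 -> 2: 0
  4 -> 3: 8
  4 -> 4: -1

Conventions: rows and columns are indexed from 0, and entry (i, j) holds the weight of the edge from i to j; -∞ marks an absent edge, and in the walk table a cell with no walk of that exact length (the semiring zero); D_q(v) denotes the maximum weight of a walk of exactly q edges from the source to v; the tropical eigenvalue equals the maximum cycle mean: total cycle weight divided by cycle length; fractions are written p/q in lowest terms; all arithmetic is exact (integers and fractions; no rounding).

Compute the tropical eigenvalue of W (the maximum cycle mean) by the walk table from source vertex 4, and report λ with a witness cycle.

q=0: [-∞, -∞, -∞, -∞, 0]
q=1: [-10, -3, 0, 8, -1]
q=2: [6, 15, 0, 7, -2]
q=3: [5, 14, 18, 17, 11]
q=4: [15, 24, 17, 19, 10]
q=5: [17, 26, 27, 26, 20]
Optimal cycle mean attained by: cycle 1->3->1, total 2 + 7, length 2.
Answer: λ = 9/2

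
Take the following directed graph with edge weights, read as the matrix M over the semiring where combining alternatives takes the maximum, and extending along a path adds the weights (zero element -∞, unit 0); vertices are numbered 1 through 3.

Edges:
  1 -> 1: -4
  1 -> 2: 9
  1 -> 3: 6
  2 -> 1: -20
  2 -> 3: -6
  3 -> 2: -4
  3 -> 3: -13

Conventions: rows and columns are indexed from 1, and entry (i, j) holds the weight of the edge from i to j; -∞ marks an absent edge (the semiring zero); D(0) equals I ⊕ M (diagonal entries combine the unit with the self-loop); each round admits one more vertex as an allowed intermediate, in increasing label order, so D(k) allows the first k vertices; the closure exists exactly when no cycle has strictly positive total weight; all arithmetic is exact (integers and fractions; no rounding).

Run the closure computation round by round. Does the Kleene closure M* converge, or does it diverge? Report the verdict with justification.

D(0):
  [0, 9, 6]
  [-20, 0, -6]
  [-∞, -4, 0]
D(1):
  [0, 9, 6]
  [-20, 0, -6]
  [-∞, -4, 0]
D(2):
  [0, 9, 6]
  [-20, 0, -6]
  [-24, -4, 0]
D(3):
  [0, 9, 6]
  [-20, 0, -6]
  [-24, -4, 0]
Key observation: every diagonal entry stays at the unit through all rounds, so no improving cycle exists.
Answer: CONVERGES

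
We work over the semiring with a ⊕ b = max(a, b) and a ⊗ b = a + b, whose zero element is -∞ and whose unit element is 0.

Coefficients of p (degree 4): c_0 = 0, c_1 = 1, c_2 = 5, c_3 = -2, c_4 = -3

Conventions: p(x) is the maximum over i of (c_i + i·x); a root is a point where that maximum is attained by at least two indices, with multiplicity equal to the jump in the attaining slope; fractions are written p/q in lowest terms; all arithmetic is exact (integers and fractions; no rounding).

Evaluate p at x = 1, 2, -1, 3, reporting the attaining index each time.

p(1) = max(0+0·1=0, 1+1·1=2, 5+2·1=7, -2+3·1=1, -3+4·1=1) = 7 (attained by i=2)
p(2) = max(0+0·2=0, 1+1·2=3, 5+2·2=9, -2+3·2=4, -3+4·2=5) = 9 (attained by i=2)
p(-1) = max(0+0·(-1)=0, 1+1·(-1)=0, 5+2·(-1)=3, -2+3·(-1)=-5, -3+4·(-1)=-7) = 3 (attained by i=2)
p(3) = max(0+0·3=0, 1+1·3=4, 5+2·3=11, -2+3·3=7, -3+4·3=9) = 11 (attained by i=2)
Answer: p(1) = 7; p(2) = 9; p(-1) = 3; p(3) = 11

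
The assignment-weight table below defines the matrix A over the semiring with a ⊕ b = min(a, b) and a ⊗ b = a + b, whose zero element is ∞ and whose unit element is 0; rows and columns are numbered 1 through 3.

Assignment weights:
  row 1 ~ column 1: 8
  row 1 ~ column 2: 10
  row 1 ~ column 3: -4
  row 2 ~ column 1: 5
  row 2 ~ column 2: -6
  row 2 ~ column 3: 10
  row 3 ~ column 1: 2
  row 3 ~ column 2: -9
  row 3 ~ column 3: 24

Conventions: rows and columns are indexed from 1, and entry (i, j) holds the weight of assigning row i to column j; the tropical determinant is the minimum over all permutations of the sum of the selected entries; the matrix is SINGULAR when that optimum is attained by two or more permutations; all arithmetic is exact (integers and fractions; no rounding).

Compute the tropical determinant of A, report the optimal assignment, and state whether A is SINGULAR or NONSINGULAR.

σ = (1, 2, 3): 8 + (-6) + 24 = 26
σ = (1, 3, 2): 8 + 10 + (-9) = 9
σ = (2, 1, 3): 10 + 5 + 24 = 39
σ = (2, 3, 1): 10 + 10 + 2 = 22
σ = (3, 1, 2): (-4) + 5 + (-9) = -8
σ = (3, 2, 1): (-4) + (-6) + 2 = -8
Optimal value attained by: σ = (3, 1, 2).
Answer: det⊕(A) = -8; verdict: SINGULAR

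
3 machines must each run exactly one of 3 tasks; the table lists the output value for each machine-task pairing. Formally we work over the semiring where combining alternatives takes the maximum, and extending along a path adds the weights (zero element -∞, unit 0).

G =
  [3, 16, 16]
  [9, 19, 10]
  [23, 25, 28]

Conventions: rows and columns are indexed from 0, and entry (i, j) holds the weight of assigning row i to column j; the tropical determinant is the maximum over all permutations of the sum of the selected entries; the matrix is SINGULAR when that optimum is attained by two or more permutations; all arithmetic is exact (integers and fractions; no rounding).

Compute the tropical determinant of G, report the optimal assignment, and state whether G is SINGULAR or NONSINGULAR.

σ = (0, 1, 2): 3 + 19 + 28 = 50
σ = (0, 2, 1): 3 + 10 + 25 = 38
σ = (1, 0, 2): 16 + 9 + 28 = 53
σ = (1, 2, 0): 16 + 10 + 23 = 49
σ = (2, 0, 1): 16 + 9 + 25 = 50
σ = (2, 1, 0): 16 + 19 + 23 = 58
Optimal value attained by: σ = (2, 1, 0).
Answer: det⊕(G) = 58; verdict: NONSINGULAR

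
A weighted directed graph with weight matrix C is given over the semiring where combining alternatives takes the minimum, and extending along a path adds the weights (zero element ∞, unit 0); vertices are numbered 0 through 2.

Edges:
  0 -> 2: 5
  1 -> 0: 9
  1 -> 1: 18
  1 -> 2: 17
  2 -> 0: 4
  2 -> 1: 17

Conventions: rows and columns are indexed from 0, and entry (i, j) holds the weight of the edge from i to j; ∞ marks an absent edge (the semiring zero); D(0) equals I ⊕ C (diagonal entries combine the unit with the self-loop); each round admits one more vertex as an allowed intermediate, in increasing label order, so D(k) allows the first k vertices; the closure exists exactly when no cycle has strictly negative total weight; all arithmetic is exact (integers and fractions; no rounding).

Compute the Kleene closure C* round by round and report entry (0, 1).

D(0):
  [0, ∞, 5]
  [9, 0, 17]
  [4, 17, 0]
D(1):
  [0, ∞, 5]
  [9, 0, 14]
  [4, 17, 0]
D(2):
  [0, ∞, 5]
  [9, 0, 14]
  [4, 17, 0]
D(3):
  [0, 22, 5]
  [9, 0, 14]
  [4, 17, 0]
Answer: C*[0][1] = 22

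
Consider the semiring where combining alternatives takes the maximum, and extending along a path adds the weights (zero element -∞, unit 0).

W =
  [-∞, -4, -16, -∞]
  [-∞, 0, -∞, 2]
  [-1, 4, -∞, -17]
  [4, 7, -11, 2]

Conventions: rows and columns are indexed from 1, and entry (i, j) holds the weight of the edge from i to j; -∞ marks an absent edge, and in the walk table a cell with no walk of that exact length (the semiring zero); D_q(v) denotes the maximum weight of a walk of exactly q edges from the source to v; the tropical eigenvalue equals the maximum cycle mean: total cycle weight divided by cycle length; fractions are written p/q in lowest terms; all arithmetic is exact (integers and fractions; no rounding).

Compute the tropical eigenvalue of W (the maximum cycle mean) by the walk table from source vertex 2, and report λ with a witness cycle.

q=0: [-∞, 0, -∞, -∞]
q=1: [-∞, 0, -∞, 2]
q=2: [6, 9, -9, 4]
q=3: [8, 11, -7, 11]
q=4: [15, 18, 0, 13]
Optimal cycle mean attained by: cycle 2->4->2, total 2 + 7, length 2.
Answer: λ = 9/2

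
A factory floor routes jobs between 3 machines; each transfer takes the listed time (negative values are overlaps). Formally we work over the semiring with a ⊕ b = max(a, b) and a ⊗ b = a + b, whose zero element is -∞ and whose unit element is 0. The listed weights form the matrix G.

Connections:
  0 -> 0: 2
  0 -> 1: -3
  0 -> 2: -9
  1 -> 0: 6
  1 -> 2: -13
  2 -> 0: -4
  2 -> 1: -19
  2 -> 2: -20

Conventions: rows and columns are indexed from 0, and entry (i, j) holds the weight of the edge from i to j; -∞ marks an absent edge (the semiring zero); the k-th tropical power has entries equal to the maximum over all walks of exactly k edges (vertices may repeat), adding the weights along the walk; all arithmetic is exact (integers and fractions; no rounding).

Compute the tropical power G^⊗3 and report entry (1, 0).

G^⊗2:
  [4, -1, -7]
  [8, 3, -3]
  [-2, -7, -13]
G^⊗3:
  [6, 1, -5]
  [10, 5, -1]
  [0, -5, -11]
Key observation: the optimum is the walk 1->0->0->0, with weight 6 + 2 + 2 = 10.
Optimal value attained by: walk 1->0->0->0.
Answer: (G^⊗3)[1][0] = 10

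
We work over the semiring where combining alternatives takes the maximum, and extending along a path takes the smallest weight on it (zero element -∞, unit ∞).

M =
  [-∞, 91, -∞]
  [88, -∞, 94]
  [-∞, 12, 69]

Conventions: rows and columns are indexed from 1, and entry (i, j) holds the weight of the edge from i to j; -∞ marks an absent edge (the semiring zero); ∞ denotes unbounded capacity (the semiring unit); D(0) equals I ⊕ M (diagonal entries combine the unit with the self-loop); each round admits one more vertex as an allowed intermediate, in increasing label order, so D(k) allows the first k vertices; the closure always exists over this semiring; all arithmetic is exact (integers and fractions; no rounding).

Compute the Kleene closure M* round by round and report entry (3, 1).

D(0):
  [∞, 91, -∞]
  [88, ∞, 94]
  [-∞, 12, ∞]
D(1):
  [∞, 91, -∞]
  [88, ∞, 94]
  [-∞, 12, ∞]
D(2):
  [∞, 91, 91]
  [88, ∞, 94]
  [12, 12, ∞]
D(3):
  [∞, 91, 91]
  [88, ∞, 94]
  [12, 12, ∞]
Answer: M*[3][1] = 12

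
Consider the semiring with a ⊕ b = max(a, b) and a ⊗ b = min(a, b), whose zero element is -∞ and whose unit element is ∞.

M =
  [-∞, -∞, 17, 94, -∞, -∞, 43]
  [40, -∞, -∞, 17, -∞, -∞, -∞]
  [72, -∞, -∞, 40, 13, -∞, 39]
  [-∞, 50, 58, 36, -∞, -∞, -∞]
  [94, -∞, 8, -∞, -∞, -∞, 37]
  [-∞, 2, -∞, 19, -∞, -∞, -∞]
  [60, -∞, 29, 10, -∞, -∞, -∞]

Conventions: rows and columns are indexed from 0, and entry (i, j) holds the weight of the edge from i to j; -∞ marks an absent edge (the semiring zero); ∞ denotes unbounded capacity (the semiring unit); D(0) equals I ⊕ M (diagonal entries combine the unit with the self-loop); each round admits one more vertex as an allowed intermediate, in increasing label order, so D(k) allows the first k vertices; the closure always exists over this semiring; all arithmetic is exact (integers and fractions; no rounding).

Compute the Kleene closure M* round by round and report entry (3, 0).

D(0):
  [∞, -∞, 17, 94, -∞, -∞, 43]
  [40, ∞, -∞, 17, -∞, -∞, -∞]
  [72, -∞, ∞, 40, 13, -∞, 39]
  [-∞, 50, 58, ∞, -∞, -∞, -∞]
  [94, -∞, 8, -∞, ∞, -∞, 37]
  [-∞, 2, -∞, 19, -∞, ∞, -∞]
  [60, -∞, 29, 10, -∞, -∞, ∞]
D(1):
  [∞, -∞, 17, 94, -∞, -∞, 43]
  [40, ∞, 17, 40, -∞, -∞, 40]
  [72, -∞, ∞, 72, 13, -∞, 43]
  [-∞, 50, 58, ∞, -∞, -∞, -∞]
  [94, -∞, 17, 94, ∞, -∞, 43]
  [-∞, 2, -∞, 19, -∞, ∞, -∞]
  [60, -∞, 29, 60, -∞, -∞, ∞]
D(2):
  [∞, -∞, 17, 94, -∞, -∞, 43]
  [40, ∞, 17, 40, -∞, -∞, 40]
  [72, -∞, ∞, 72, 13, -∞, 43]
  [40, 50, 58, ∞, -∞, -∞, 40]
  [94, -∞, 17, 94, ∞, -∞, 43]
  [2, 2, 2, 19, -∞, ∞, 2]
  [60, -∞, 29, 60, -∞, -∞, ∞]
D(3):
  [∞, -∞, 17, 94, 13, -∞, 43]
  [40, ∞, 17, 40, 13, -∞, 40]
  [72, -∞, ∞, 72, 13, -∞, 43]
  [58, 50, 58, ∞, 13, -∞, 43]
  [94, -∞, 17, 94, ∞, -∞, 43]
  [2, 2, 2, 19, 2, ∞, 2]
  [60, -∞, 29, 60, 13, -∞, ∞]
D(4):
  [∞, 50, 58, 94, 13, -∞, 43]
  [40, ∞, 40, 40, 13, -∞, 40]
  [72, 50, ∞, 72, 13, -∞, 43]
  [58, 50, 58, ∞, 13, -∞, 43]
  [94, 50, 58, 94, ∞, -∞, 43]
  [19, 19, 19, 19, 13, ∞, 19]
  [60, 50, 58, 60, 13, -∞, ∞]
D(5):
  [∞, 50, 58, 94, 13, -∞, 43]
  [40, ∞, 40, 40, 13, -∞, 40]
  [72, 50, ∞, 72, 13, -∞, 43]
  [58, 50, 58, ∞, 13, -∞, 43]
  [94, 50, 58, 94, ∞, -∞, 43]
  [19, 19, 19, 19, 13, ∞, 19]
  [60, 50, 58, 60, 13, -∞, ∞]
D(6):
  [∞, 50, 58, 94, 13, -∞, 43]
  [40, ∞, 40, 40, 13, -∞, 40]
  [72, 50, ∞, 72, 13, -∞, 43]
  [58, 50, 58, ∞, 13, -∞, 43]
  [94, 50, 58, 94, ∞, -∞, 43]
  [19, 19, 19, 19, 13, ∞, 19]
  [60, 50, 58, 60, 13, -∞, ∞]
D(7):
  [∞, 50, 58, 94, 13, -∞, 43]
  [40, ∞, 40, 40, 13, -∞, 40]
  [72, 50, ∞, 72, 13, -∞, 43]
  [58, 50, 58, ∞, 13, -∞, 43]
  [94, 50, 58, 94, ∞, -∞, 43]
  [19, 19, 19, 19, 13, ∞, 19]
  [60, 50, 58, 60, 13, -∞, ∞]
Answer: M*[3][0] = 58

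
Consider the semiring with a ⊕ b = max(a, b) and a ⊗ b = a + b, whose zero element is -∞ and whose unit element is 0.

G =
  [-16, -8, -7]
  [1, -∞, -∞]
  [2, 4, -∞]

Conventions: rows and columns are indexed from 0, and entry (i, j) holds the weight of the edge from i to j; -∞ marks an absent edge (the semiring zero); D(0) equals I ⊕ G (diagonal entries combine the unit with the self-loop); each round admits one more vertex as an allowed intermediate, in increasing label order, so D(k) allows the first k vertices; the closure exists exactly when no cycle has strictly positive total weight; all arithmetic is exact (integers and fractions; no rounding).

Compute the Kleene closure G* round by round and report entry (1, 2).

D(0):
  [0, -8, -7]
  [1, 0, -∞]
  [2, 4, 0]
D(1):
  [0, -8, -7]
  [1, 0, -6]
  [2, 4, 0]
D(2):
  [0, -8, -7]
  [1, 0, -6]
  [5, 4, 0]
D(3):
  [0, -3, -7]
  [1, 0, -6]
  [5, 4, 0]
Answer: G*[1][2] = -6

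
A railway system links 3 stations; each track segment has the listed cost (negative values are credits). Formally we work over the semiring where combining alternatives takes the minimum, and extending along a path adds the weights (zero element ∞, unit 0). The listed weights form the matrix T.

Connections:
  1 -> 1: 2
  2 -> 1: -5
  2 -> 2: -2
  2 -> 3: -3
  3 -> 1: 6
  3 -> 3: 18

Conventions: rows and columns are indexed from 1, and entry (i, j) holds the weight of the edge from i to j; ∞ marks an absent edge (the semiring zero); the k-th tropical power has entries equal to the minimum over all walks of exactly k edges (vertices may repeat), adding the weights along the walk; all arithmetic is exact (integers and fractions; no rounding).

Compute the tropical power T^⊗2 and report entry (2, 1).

T^⊗2:
  [4, ∞, ∞]
  [-7, -4, -5]
  [8, ∞, 36]
Key observation: the optimum is the walk 2->2->1, with weight (-2) + (-5) = -7.
Optimal value attained by: walk 2->2->1.
Answer: (T^⊗2)[2][1] = -7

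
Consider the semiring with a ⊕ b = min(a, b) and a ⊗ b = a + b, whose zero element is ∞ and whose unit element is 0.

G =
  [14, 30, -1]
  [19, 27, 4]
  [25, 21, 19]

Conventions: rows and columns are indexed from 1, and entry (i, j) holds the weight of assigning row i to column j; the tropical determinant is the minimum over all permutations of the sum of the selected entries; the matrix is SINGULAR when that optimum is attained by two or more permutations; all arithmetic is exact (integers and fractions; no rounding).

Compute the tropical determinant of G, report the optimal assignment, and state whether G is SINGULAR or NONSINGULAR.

σ = (1, 2, 3): 14 + 27 + 19 = 60
σ = (1, 3, 2): 14 + 4 + 21 = 39
σ = (2, 1, 3): 30 + 19 + 19 = 68
σ = (2, 3, 1): 30 + 4 + 25 = 59
σ = (3, 1, 2): (-1) + 19 + 21 = 39
σ = (3, 2, 1): (-1) + 27 + 25 = 51
Optimal value attained by: σ = (1, 3, 2).
Answer: det⊕(G) = 39; verdict: SINGULAR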